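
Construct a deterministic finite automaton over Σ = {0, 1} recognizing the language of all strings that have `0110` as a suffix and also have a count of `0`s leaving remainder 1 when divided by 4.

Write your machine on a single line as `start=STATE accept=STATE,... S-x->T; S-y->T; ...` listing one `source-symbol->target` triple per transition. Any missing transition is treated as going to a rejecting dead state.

Build one automaton per condition and run them in lockstep. The first has 5 states tracking how much of the suffix `0110` has currently been matched; the second has 4 states tracking the count of `0`s modulo 4. A product state is a pair (one from each), accepting exactly when both do.
          0    1  
>  s0     s1   s0 
   s1     s2   s3 
   s2     s4   s5 
   s3     s2   s6 
   s4     s7   s8 
   s5     s4   s9 
   s6    s10  s11 
   s7     s1  s12 
   s8     s7  s13 
   s9    s14  s15 
   s10    s4   s5 
   s11    s2  s11 
   s12    s1  s16 
   s13   s17  s18 
   s14    s7   s8 
   s15    s4  s15 
   s16   s19   s0 
   s17    s1  s12 
   s18    s7  s18 
 * s19    s2   s3 
(> = start, * = accepting)

start=s0; accept=s19; s0-0->s1; s0-1->s0; s1-0->s2; s1-1->s3; s2-0->s4; s2-1->s5; s3-0->s2; s3-1->s6; s4-0->s7; s4-1->s8; s5-0->s4; s5-1->s9; s6-0->s10; s6-1->s11; s7-0->s1; s7-1->s12; s8-0->s7; s8-1->s13; s9-0->s14; s9-1->s15; s10-0->s4; s10-1->s5; s11-0->s2; s11-1->s11; s12-0->s1; s12-1->s16; s13-0->s17; s13-1->s18; s14-0->s7; s14-1->s8; s15-0->s4; s15-1->s15; s16-0->s19; s16-1->s0; s17-0->s1; s17-1->s12; s18-0->s7; s18-1->s18; s19-0->s2; s19-1->s3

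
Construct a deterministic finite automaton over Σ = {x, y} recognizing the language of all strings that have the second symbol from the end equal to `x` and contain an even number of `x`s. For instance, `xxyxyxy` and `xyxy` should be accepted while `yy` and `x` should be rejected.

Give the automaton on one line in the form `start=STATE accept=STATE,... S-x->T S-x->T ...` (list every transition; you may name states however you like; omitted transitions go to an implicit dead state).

Run two small machines in parallel and take their product. The first has 7 states tracking the last 2 symbols read; the second has 2 states tracking the count of `x`s modulo 2. A product state is a pair (one from each), accepting exactly when both do. After merging equivalent states the machine shrinks.
       x  y 
>  A   B  A 
   B   C  D 
 * C   B  E 
   D   F  D 
 * E   B  A 
   F   B  E 
(> = start, * = accepting)

start=A accept=C,E A-x->B A-y->A B-x->C B-y->D C-x->B C-y->E D-x->F D-y->D E-x->B E-y->A F-x->B F-y->E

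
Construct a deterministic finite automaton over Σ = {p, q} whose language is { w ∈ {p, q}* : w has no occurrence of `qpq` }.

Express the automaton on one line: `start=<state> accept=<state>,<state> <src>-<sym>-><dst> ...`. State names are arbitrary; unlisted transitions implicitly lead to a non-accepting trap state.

This is the complement of 'contains `qpq`'. Use the same substring-matching states — S0 through S3 holding how much of `qpq` has just been matched — but flip the accepting set: everything except the trap S3 accepts.
        p   q  
>* S0   S0  S1 
 * S1   S2  S1 
 * S2   S0  S3 
   S3   S3  S3 
(> = start, * = accepting)

start=S0 accept=S0,S1,S2 S0-p->S0 S0-q->S1 S1-p->S2 S1-q->S1 S2-p->S0 S2-q->S3 S3-p->S3 S3-q->S3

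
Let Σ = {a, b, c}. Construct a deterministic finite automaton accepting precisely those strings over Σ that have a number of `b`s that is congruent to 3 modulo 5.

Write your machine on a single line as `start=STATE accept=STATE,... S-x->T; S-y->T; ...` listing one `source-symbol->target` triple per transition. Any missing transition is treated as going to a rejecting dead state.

start=S0; accept=S3; S0-a->S0; S0-b->S1; S0-c->S0; S1-a->S1; S1-b->S2; S1-c->S1; S2-a->S2; S2-b->S3; S2-c->S2; S3-a->S3; S3-b->S4; S3-c->S3; S4-a->S4; S4-b->S0; S4-c->S4

The only thing that matters is how many `b`s have appeared, reduced mod 5. Use one state per residue: S0 for 0, …, S4 for 4. Reading `b` moves to the next residue; anything else stays put. S3 is accepting.
With 5 states:
        a   b   c  
>  S0   S0  S1  S0 
   S1   S1  S2  S1 
   S2   S2  S3  S2 
 * S3   S3  S4  S3 
   S4   S4  S0  S4 
(> = start, * = accepting)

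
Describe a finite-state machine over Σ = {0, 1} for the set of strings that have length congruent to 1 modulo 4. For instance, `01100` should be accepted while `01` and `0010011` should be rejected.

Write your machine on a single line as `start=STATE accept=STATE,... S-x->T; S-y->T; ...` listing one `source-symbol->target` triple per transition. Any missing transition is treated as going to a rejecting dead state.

start=q0; accept=q1; q0-0->q1; q0-1->q1; q1-0->q2; q1-1->q2; q2-0->q3; q2-1->q3; q3-0->q0; q3-1->q0

Count input length modulo 4: every symbol advances one step around the cycle q0 → q1 → q2 → q3 → q0. Accept at q1.
        0   1  
>  q0   q1  q1 
 * q1   q2  q2 
   q2   q3  q3 
   q3   q0  q0 
(> = start, * = accepting)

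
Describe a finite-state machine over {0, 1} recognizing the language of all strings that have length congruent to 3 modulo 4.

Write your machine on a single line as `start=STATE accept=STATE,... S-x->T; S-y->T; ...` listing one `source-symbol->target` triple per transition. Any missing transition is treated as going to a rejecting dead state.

Only the length mod 4 matters, so use a 4-cycle: from any state, every input symbol moves to the next state, wrapping D back to A. Mark D accepting.
4 states suffice.
       0  1 
>  A   B  B 
   B   C  C 
   C   D  D 
 * D   A  A 
(> = start, * = accepting)

start=A; accept=D; A-0->B; A-1->B; B-0->C; B-1->C; C-0->D; C-1->D; D-0->A; D-1->A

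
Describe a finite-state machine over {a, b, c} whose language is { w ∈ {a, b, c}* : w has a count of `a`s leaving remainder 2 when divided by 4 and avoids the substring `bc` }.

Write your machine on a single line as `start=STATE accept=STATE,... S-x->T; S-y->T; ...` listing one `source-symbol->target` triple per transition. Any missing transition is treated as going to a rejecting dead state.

Build one automaton per condition and run them in lockstep. One (4 states) tracks the count of `a`s modulo 4; the other (3 states) tracks partial matches of the forbidden pattern `bc`. Each combined state is a pair, one component from each; accept when both components accept. After merging equivalent states the machine shrinks.
        a   b   c  
>  s0   s1  s2  s0 
   s1   s3  s4  s1 
   s2   s1  s2  s5 
 * s3   s6  s7  s3 
   s4   s3  s4  s5 
   s5   s5  s5  s5 
   s6   s0  s8  s6 
 * s7   s6  s7  s5 
   s8   s0  s8  s5 
(> = start, * = accepting)

start=s0; accept=s3,s7; s0-a->s1; s0-b->s2; s0-c->s0; s1-a->s3; s1-b->s4; s1-c->s1; s2-a->s1; s2-b->s2; s2-c->s5; s3-a->s6; s3-b->s7; s3-c->s3; s4-a->s3; s4-b->s4; s4-c->s5; s5-a->s5; s5-b->s5; s5-c->s5; s6-a->s0; s6-b->s8; s6-c->s6; s7-a->s6; s7-b->s7; s7-c->s5; s8-a->s0; s8-b->s8; s8-c->s5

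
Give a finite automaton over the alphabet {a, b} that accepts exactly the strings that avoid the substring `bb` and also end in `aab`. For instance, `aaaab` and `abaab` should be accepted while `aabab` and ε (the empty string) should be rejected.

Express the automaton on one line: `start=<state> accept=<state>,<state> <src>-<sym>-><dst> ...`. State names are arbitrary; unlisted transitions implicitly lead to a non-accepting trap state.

start=S0 accept=S5 S0-a->S1 S0-b->S2 S1-a->S3 S1-b->S2 S2-a->S1 S2-b->S4 S3-a->S3 S3-b->S5 S4-a->S4 S4-b->S4 S5-a->S1 S5-b->S4

Handle the two conditions separately and then intersect. The first has 3 states tracking partial matches of the forbidden pattern `bb`; the second has 4 states tracking how much of the suffix `aab` has currently been matched. A product state is a pair (one from each), accepting exactly when both do. After merging equivalent states the machine shrinks.
        a   b  
>  S0   S1  S2 
   S1   S3  S2 
   S2   S1  S4 
   S3   S3  S5 
   S4   S4  S4 
 * S5   S1  S4 
(> = start, * = accepting)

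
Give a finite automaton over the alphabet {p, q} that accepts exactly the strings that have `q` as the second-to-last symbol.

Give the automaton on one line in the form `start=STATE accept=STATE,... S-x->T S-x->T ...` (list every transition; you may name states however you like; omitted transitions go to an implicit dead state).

A DFA must remember the last 2 symbols (since which symbol is second-to-last isn't known until the input ends). Use one state per possible window of the last ≤2 symbols; accept from those whose window starts with `q`.
A 7-state machine:
       p  q 
>  A   B  C 
   B   D  E 
   C   F  G 
   D   D  E 
   E   F  G 
 * F   D  E 
 * G   F  G 
(> = start, * = accepting)

start=A accept=F,G A-p->B A-q->C B-p->D B-q->E C-p->F C-q->G D-p->D D-q->E E-p->F E-q->G F-p->D F-q->E G-p->F G-q->G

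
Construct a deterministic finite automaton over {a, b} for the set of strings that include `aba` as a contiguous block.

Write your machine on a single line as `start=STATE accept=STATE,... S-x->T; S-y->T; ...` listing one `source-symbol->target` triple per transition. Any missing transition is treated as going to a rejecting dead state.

start=q0; accept=q3; q0-a->q1; q0-b->q0; q1-a->q1; q1-b->q2; q2-a->q3; q2-b->q0; q3-a->q3; q3-b->q3

States q0..q2 record the length of the longest prefix of `aba` that matches the current input suffix. Reaching q3 means `aba` has been seen, and we stay there forever. Accept from q3.
4 states suffice.
        a   b  
>  q0   q1  q0 
   q1   q1  q2 
   q2   q3  q0 
 * q3   q3  q3 
(> = start, * = accepting)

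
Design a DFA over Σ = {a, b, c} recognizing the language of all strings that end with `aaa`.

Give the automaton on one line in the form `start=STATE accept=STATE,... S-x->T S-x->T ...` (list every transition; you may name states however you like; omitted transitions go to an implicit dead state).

start=q0 accept=q3 q0-a->q1 q0-b->q0 q0-c->q0 q1-a->q2 q1-b->q0 q1-c->q0 q2-a->q3 q2-b->q0 q2-c->q0 q3-a->q3 q3-b->q0 q3-c->q0

Remember how much of `aaa` the current input suffix matches. State q0 means no match yet; q1 means the last symbol is `a`; q2 means the last 2 symbols are `aa`; q3 means the last 3 symbols are `aaa`. Only q3 accepts. On a mismatch, fall back to the longest proper suffix that is still a prefix of `aaa`.
A 4-state machine:
        a   b   c  
>  q0   q1  q0  q0 
   q1   q2  q0  q0 
   q2   q3  q0  q0 
 * q3   q3  q0  q0 
(> = start, * = accepting)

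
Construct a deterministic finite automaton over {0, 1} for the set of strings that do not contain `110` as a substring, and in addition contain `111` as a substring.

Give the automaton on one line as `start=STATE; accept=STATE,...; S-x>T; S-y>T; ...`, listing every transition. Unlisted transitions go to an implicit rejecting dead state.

Build one automaton per condition and run them in lockstep. One (4 states) tracks partial matches of the forbidden pattern `110`; the other (4 states) tracks whether and how much of `111` has been seen. Each combined state is a pair, one component from each; accept when both components accept. After merging equivalent states the machine shrinks.
A 5-state machine:
        0   1  
>  s0   s0  s1 
   s1   s0  s2 
   s2   s3  s4 
   s3   s3  s3 
 * s4   s3  s4 
(> = start, * = accepting)

start=s0; accept=s4; s0-0>s0; s0-1>s1; s1-0>s0; s1-1>s2; s2-0>s3; s2-1>s4; s3-0>s3; s3-1>s3; s4-0>s3; s4-1>s4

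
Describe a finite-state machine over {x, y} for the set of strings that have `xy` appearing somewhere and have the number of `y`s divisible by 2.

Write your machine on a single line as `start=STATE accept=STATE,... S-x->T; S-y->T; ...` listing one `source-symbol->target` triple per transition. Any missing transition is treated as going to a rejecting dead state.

Handle the two conditions separately and then intersect. The first has 3 states tracking whether and how much of `xy` has been seen; the second has 2 states tracking the count of `y`s modulo 2. A product state is a pair (one from each), accepting exactly when both do.
With 6 states:
        x   y  
>  q0   q1  q2 
   q1   q1  q3 
   q2   q4  q0 
   q3   q3  q5 
   q4   q4  q5 
 * q5   q5  q3 
(> = start, * = accepting)

start=q0; accept=q5; q0-x->q1; q0-y->q2; q1-x->q1; q1-y->q3; q2-x->q4; q2-y->q0; q3-x->q3; q3-y->q5; q4-x->q4; q4-y->q5; q5-x->q5; q5-y->q3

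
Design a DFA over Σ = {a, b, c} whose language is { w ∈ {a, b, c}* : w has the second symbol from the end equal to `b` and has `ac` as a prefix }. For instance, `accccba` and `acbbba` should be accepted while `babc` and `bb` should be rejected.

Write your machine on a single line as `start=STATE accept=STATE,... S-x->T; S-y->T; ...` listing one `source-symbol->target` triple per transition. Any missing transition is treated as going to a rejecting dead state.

Build one automaton per condition and run them in lockstep. One (13 states) tracks the last 2 symbols read; the other (4 states) tracks whether the input so far still matches the prefix `ac`. Each combined state is a pair, one component from each; accept when both components accept. Equivalent product states are then merged.
A 7-state machine:
        a   b   c  
>  s0   s1  s2  s2 
   s1   s2  s2  s3 
   s2   s2  s2  s2 
   s3   s3  s4  s3 
   s4   s5  s6  s5 
 * s5   s3  s4  s3 
 * s6   s5  s6  s5 
(> = start, * = accepting)

start=s0; accept=s5,s6; s0-a->s1; s0-b->s2; s0-c->s2; s1-a->s2; s1-b->s2; s1-c->s3; s2-a->s2; s2-b->s2; s2-c->s2; s3-a->s3; s3-b->s4; s3-c->s3; s4-a->s5; s4-b->s6; s4-c->s5; s5-a->s3; s5-b->s4; s5-c->s3; s6-a->s5; s6-b->s6; s6-c->s5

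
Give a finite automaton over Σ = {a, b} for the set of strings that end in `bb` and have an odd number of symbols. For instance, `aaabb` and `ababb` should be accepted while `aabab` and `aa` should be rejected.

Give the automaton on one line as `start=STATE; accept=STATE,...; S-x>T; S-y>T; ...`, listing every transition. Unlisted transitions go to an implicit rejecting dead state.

Run two small machines in parallel and take their product. The first has 3 states tracking how much of the suffix `bb` has currently been matched; the second has 2 states tracking the input length modulo 2. A product state is a pair (one from each), accepting exactly when both do. Minimizing collapses redundant product states.
4 states suffice.
        a   b  
>  S0   S1  S1 
   S1   S0  S2 
   S2   S1  S3 
 * S3   S0  S2 
(> = start, * = accepting)

start=S0; accept=S3; S0-a>S1; S0-b>S1; S1-a>S0; S1-b>S2; S2-a>S1; S2-b>S3; S3-a>S0; S3-b>S2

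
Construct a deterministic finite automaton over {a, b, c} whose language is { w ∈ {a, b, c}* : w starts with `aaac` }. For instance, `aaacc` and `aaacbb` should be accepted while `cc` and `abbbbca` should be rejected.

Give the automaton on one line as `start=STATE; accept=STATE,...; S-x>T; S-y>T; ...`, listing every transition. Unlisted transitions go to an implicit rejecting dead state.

Check the first 4 symbols one by one: q0 through q3 record how many have matched `aaac` so far; any wrong symbol goes to the dead state q5. After all 4 match we enter the accepting sink q4.
With 6 states:
        a   b   c  
>  q0   q1  q5  q5 
   q1   q2  q5  q5 
   q2   q3  q5  q5 
   q3   q5  q5  q4 
 * q4   q4  q4  q4 
   q5   q5  q5  q5 
(> = start, * = accepting)

start=q0; accept=q4; q0-a>q1; q0-b>q5; q0-c>q5; q1-a>q2; q1-b>q5; q1-c>q5; q2-a>q3; q2-b>q5; q2-c>q5; q3-a>q5; q3-b>q5; q3-c>q4; q4-a>q4; q4-b>q4; q4-c>q4; q5-a>q5; q5-b>q5; q5-c>q5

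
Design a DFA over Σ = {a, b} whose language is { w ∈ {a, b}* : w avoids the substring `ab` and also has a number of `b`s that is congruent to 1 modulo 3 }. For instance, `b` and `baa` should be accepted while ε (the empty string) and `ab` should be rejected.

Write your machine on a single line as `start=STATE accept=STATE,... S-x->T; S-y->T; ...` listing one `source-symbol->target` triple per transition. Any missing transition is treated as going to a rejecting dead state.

start=q0; accept=q2,q4; q0-a->q1; q0-b->q2; q1-a->q1; q1-b->q3; q2-a->q4; q2-b->q5; q3-a->q3; q3-b->q6; q4-a->q4; q4-b->q6; q5-a->q7; q5-b->q0; q6-a->q6; q6-b->q8; q7-a->q7; q7-b->q8; q8-a->q8; q8-b->q3

Run two small machines in parallel and take their product. The first has 3 states tracking partial matches of the forbidden pattern `ab`; the second has 3 states tracking the count of `b`s modulo 3. A product state is a pair (one from each), accepting exactly when both do.
9 states suffice.
        a   b  
>  q0   q1  q2 
   q1   q1  q3 
 * q2   q4  q5 
   q3   q3  q6 
 * q4   q4  q6 
   q5   q7  q0 
   q6   q6  q8 
   q7   q7  q8 
   q8   q8  q3 
(> = start, * = accepting)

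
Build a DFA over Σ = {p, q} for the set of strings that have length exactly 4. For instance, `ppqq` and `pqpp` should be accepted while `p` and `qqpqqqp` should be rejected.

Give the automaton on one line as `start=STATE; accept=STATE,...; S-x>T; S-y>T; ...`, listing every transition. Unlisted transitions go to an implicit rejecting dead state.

Count input length up to 5: every symbol moves from S0 toward S5, which means 'more than 4' and absorbs. Accept from {S4}.
With 6 states:
        p   q  
>  S0   S1  S1 
   S1   S2  S2 
   S2   S3  S3 
   S3   S4  S4 
 * S4   S5  S5 
   S5   S5  S5 
(> = start, * = accepting)

start=S0; accept=S4; S0-p>S1; S0-q>S1; S1-p>S2; S1-q>S2; S2-p>S3; S2-q>S3; S3-p>S4; S3-q>S4; S4-p>S5; S4-q>S5; S5-p>S5; S5-q>S5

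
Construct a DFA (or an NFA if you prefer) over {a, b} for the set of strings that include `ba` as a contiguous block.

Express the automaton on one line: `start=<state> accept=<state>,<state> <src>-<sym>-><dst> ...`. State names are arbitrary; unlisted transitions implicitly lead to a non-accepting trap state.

Track how much of `ba` has been matched so far: state S0 is no progress, S2 is the absorbing accept state reached once `ba` has occurred. Intermediate states record partial matches; on a mismatch, fall back to the longest reusable overlap.
With 3 states:
        a   b  
>  S0   S0  S1 
   S1   S2  S1 
 * S2   S2  S2 
(> = start, * = accepting)

start=S0 accept=S2 S0-a->S0 S0-b->S1 S1-a->S2 S1-b->S1 S2-a->S2 S2-b->S2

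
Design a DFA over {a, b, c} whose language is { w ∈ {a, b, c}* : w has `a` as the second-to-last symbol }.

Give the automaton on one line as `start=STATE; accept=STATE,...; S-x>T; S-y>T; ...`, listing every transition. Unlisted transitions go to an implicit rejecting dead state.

A DFA must remember the last 2 symbols (since which symbol is second-to-last isn't known until the input ends). Use one state per possible window of the last ≤2 symbols; accept from those whose window starts with `a`.
13 states suffice.
          a    b    c  
>  S0     S1   S2   S3 
   S1     S4   S5   S6 
   S2     S7   S8   S9 
   S3    S10  S11  S12 
 * S4     S4   S5   S6 
 * S5     S7   S8   S9 
 * S6    S10  S11  S12 
   S7     S4   S5   S6 
   S8     S7   S8   S9 
   S9    S10  S11  S12 
   S10    S4   S5   S6 
   S11    S7   S8   S9 
   S12   S10  S11  S12 
(> = start, * = accepting)

start=S0; accept=S4,S5,S6; S0-a>S1; S0-b>S2; S0-c>S3; S1-a>S4; S1-b>S5; S1-c>S6; S2-a>S7; S2-b>S8; S2-c>S9; S3-a>S10; S3-b>S11; S3-c>S12; S4-a>S4; S4-b>S5; S4-c>S6; S5-a>S7; S5-b>S8; S5-c>S9; S6-a>S10; S6-b>S11; S6-c>S12; S7-a>S4; S7-b>S5; S7-c>S6; S8-a>S7; S8-b>S8; S8-c>S9; S9-a>S10; S9-b>S11; S9-c>S12; S10-a>S4; S10-b>S5; S10-c>S6; S11-a>S7; S11-b>S8; S11-c>S9; S12-a>S10; S12-b>S11; S12-c>S12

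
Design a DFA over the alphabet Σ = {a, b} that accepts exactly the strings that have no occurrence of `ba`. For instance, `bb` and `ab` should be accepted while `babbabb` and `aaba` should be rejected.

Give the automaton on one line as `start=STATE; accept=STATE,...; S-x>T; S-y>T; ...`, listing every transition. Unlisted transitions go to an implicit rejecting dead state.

Track partial matches of the forbidden pattern `ba`. State S2 is a dead state reached once `ba` has occurred; every other state accepts. S0 means no part of `ba` is currently matched.
A 3-state machine:
        a   b  
>* S0   S0  S1 
 * S1   S2  S1 
   S2   S2  S2 
(> = start, * = accepting)

start=S0; accept=S0,S1; S0-a>S0; S0-b>S1; S1-a>S2; S1-b>S1; S2-a>S2; S2-b>S2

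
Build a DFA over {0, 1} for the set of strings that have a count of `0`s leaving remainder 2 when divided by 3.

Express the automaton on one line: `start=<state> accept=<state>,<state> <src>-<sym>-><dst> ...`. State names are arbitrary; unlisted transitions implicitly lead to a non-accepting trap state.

start=A accept=C A-0->B A-1->A B-0->C B-1->B C-0->A C-1->C

Keep the running count of `0`s modulo 3: each `0` advances along the cycle A → B → C → A while other symbols loop. Accept at C.
3 states suffice.
       0  1 
>  A   B  A 
   B   C  B 
 * C   A  C 
(> = start, * = accepting)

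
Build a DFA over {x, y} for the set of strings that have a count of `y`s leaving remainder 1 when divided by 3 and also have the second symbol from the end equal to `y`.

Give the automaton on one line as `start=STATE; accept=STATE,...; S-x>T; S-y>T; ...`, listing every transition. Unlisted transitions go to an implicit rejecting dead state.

Build one automaton per condition and run them in lockstep. One (3 states) tracks the count of `y`s modulo 3; the other (7 states) tracks the last 2 symbols read. Each combined state is a pair, one component from each; accept when both components accept.
With 15 states:
          x    y  
>  s0     s1   s2 
   s1     s3   s4 
   s2     s5   s6 
   s3     s3   s4 
   s4     s5   s6 
 * s5     s7   s8 
   s6     s9  s10 
   s7     s7   s8 
   s8     s9  s10 
   s9    s11  s12 
   s10   s13  s14 
   s11   s11  s12 
   s12   s13  s14 
   s13    s3   s4 
 * s14    s5   s6 
(> = start, * = accepting)

start=s0; accept=s5,s14; s0-x>s1; s0-y>s2; s1-x>s3; s1-y>s4; s2-x>s5; s2-y>s6; s3-x>s3; s3-y>s4; s4-x>s5; s4-y>s6; s5-x>s7; s5-y>s8; s6-x>s9; s6-y>s10; s7-x>s7; s7-y>s8; s8-x>s9; s8-y>s10; s9-x>s11; s9-y>s12; s10-x>s13; s10-y>s14; s11-x>s11; s11-y>s12; s12-x>s13; s12-y>s14; s13-x>s3; s13-y>s4; s14-x>s5; s14-y>s6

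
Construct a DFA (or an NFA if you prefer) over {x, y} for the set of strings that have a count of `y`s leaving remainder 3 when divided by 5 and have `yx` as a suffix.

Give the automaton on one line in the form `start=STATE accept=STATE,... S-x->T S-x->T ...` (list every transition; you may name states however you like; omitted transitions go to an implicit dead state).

Run two small machines in parallel and take their product. The first has 5 states tracking the count of `y`s modulo 5; the second has 3 states tracking how much of the suffix `yx` has currently been matched. A product state is a pair (one from each), accepting exactly when both do. Equivalent product states are then merged.
A 7-state machine:
        x   y  
>  s0   s0  s1 
   s1   s1  s2 
   s2   s2  s3 
   s3   s4  s5 
 * s4   s6  s5 
   s5   s5  s0 
   s6   s6  s5 
(> = start, * = accepting)

start=s0 accept=s4 s0-x->s0 s0-y->s1 s1-x->s1 s1-y->s2 s2-x->s2 s2-y->s3 s3-x->s4 s3-y->s5 s4-x->s6 s4-y->s5 s5-x->s5 s5-y->s0 s6-x->s6 s6-y->s5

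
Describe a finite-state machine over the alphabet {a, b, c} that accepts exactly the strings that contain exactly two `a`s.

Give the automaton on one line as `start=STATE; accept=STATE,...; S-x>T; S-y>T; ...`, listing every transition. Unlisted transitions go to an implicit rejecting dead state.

start=S0; accept=S2; S0-a>S1; S0-b>S0; S0-c>S0; S1-a>S2; S1-b>S1; S1-c>S1; S2-a>S3; S2-b>S2; S2-c>S2; S3-a>S3; S3-b>S3; S3-c>S3

Only the number of `a`s matters, and only up to 3. Make a chain S0 → S1 → S2 → S3 advanced by each `a` (with S3 absorbing); every other symbol self-loops. The accepting set is {S2}.
        a   b   c  
>  S0   S1  S0  S0 
   S1   S2  S1  S1 
 * S2   S3  S2  S2 
   S3   S3  S3  S3 
(> = start, * = accepting)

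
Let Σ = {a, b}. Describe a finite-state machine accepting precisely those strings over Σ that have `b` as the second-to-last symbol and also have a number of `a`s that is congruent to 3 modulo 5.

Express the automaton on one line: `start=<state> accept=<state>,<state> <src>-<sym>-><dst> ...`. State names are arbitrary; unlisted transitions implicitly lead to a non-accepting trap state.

Handle the two conditions separately and then intersect. One (7 states) tracks the last 2 symbols read; the other (5 states) tracks the count of `a`s modulo 5. Each combined state is a pair, one component from each; accept when both components accept. After merging equivalent states the machine shrinks.
9 states suffice.
        a   b  
>  s0   s1  s0 
   s1   s2  s1 
   s2   s3  s4 
   s3   s5  s6 
   s4   s7  s4 
   s5   s0  s5 
   s6   s5  s8 
 * s7   s5  s6 
 * s8   s5  s8 
(> = start, * = accepting)

start=s0 accept=s7,s8 s0-a->s1 s0-b->s0 s1-a->s2 s1-b->s1 s2-a->s3 s2-b->s4 s3-a->s5 s3-b->s6 s4-a->s7 s4-b->s4 s5-a->s0 s5-b->s5 s6-a->s5 s6-b->s8 s7-a->s5 s7-b->s6 s8-a->s5 s8-b->s8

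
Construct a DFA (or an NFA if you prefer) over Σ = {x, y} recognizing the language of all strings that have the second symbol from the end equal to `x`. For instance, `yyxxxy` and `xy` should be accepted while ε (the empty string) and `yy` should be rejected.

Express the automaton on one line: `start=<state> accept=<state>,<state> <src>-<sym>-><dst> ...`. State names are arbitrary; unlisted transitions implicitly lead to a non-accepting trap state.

start=s0 accept=s3,s4 s0-x->s1 s0-y->s2 s1-x->s3 s1-y->s4 s2-x->s5 s2-y->s6 s3-x->s3 s3-y->s4 s4-x->s5 s4-y->s6 s5-x->s3 s5-y->s4 s6-x->s5 s6-y->s6

Because acceptance depends on a position counted from the end, the machine has to buffer the most recent 2 symbols. Make each state the string of the last up-to-2 symbols read; on input `x` shift the window left and append `x`. Accept when the buffered window has length 2 and begins with `x`.
7 states suffice.
        x   y  
>  s0   s1  s2 
   s1   s3  s4 
   s2   s5  s6 
 * s3   s3  s4 
 * s4   s5  s6 
   s5   s3  s4 
   s6   s5  s6 
(> = start, * = accepting)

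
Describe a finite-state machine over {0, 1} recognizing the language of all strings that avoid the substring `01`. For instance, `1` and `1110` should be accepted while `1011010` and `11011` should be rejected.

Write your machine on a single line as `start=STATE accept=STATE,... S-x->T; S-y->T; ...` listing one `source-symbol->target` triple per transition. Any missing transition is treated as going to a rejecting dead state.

start=q0; accept=q0,q1; q0-0->q1; q0-1->q0; q1-0->q1; q1-1->q2; q2-0->q2; q2-1->q2

Track partial matches of the forbidden pattern `01`. State q2 is a dead state reached once `01` has occurred; every other state accepts. q0 means no part of `01` is currently matched.
With 3 states:
        0   1  
>* q0   q1  q0 
 * q1   q1  q2 
   q2   q2  q2 
(> = start, * = accepting)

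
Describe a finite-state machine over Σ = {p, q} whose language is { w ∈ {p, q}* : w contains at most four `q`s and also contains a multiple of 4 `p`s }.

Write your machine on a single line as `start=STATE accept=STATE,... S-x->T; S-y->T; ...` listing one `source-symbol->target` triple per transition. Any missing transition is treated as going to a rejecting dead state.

Run two small machines in parallel and take their product. One (6 states) tracks the count of `q`s, saturating at 5; the other (4 states) tracks the count of `p`s modulo 4. Each combined state is a pair, one component from each; accept when both components accept. Equivalent product states are then merged.
21 states suffice.
       p  q 
>* A   B  C 
   B   D  E 
 * C   E  F 
   D   G  H 
   E   H  I 
 * F   I  J 
   G   A  K 
   H   K  L 
   I   L  M 
 * J   M  N 
   K   C  O 
   L   O  P 
   M   P  Q 
 * N   Q  R 
   O   F  S 
   P   S  T 
   Q   T  R 
   R   R  R 
   S   J  U 
   T   U  R 
   U   N  R 
(> = start, * = accepting)

start=A; accept=A,C,F,J,N; A-p->B; A-q->C; B-p->D; B-q->E; C-p->E; C-q->F; D-p->G; D-q->H; E-p->H; E-q->I; F-p->I; F-q->J; G-p->A; G-q->K; H-p->K; H-q->L; I-p->L; I-q->M; J-p->M; J-q->N; K-p->C; K-q->O; L-p->O; L-q->P; M-p->P; M-q->Q; N-p->Q; N-q->R; O-p->F; O-q->S; P-p->S; P-q->T; Q-p->T; Q-q->R; R-p->R; R-q->R; S-p->J; S-q->U; T-p->U; T-q->R; U-p->N; U-q->R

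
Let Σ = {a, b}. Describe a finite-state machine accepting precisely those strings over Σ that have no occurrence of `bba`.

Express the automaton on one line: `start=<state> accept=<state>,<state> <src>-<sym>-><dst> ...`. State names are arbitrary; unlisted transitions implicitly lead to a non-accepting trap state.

This is the complement of 'contains `bba`'. Use the same substring-matching states — s0 through s3 holding how much of `bba` has just been matched — but flip the accepting set: everything except the trap s3 accepts.
A 4-state machine:
        a   b  
>* s0   s0  s1 
 * s1   s0  s2 
 * s2   s3  s2 
   s3   s3  s3 
(> = start, * = accepting)

start=s0 accept=s0,s1,s2 s0-a->s0 s0-b->s1 s1-a->s0 s1-b->s2 s2-a->s3 s2-b->s2 s3-a->s3 s3-b->s3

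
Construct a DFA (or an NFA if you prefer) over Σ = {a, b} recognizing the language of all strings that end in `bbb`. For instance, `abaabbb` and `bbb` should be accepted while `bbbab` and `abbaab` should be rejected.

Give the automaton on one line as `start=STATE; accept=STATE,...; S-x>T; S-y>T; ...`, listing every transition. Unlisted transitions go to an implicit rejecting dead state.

Remember how much of `bbb` the current input suffix matches. State S0 means no match yet; S1 means the last symbol is `b`; S2 means the last 2 symbols are `bb`; S3 means the last 3 symbols are `bbb`. Only S3 accepts. On a mismatch, fall back to the longest proper suffix that is still a prefix of `bbb`.
A 4-state machine:
        a   b  
>  S0   S0  S1 
   S1   S0  S2 
   S2   S0  S3 
 * S3   S0  S3 
(> = start, * = accepting)

start=S0; accept=S3; S0-a>S0; S0-b>S1; S1-a>S0; S1-b>S2; S2-a>S0; S2-b>S3; S3-a>S0; S3-b>S3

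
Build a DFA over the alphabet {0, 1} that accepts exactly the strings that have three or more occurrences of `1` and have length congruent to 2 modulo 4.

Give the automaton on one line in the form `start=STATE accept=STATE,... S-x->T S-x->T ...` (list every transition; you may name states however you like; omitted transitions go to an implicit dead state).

start=A accept=P A-0->B A-1->C B-0->D B-1->E C-0->E C-1->F D-0->G D-1->H E-0->H E-1->I F-0->I F-1->J G-0->A G-1->K H-0->K H-1->L I-0->L I-1->M J-0->M J-1->M K-0->C K-1->N L-0->N L-1->O M-0->O M-1->O N-0->F N-1->P O-0->P O-1->P P-0->J P-1->J

Handle the two conditions separately and then intersect. One (5 states) tracks the count of `1`s, saturating at 4; the other (4 states) tracks the input length modulo 4. Each combined state is a pair, one component from each; accept when both components accept. Minimizing collapses redundant product states.
16 states suffice.
       0  1 
>  A   B  C 
   B   D  E 
   C   E  F 
   D   G  H 
   E   H  I 
   F   I  J 
   G   A  K 
   H   K  L 
   I   L  M 
   J   M  M 
   K   C  N 
   L   N  O 
   M   O  O 
   N   F  P 
   O   P  P 
 * P   J  J 
(> = start, * = accepting)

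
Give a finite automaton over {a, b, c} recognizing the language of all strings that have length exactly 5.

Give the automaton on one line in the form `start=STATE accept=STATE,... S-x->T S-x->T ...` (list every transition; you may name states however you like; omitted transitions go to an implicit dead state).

We only need to distinguish lengths 0, 1, …, 5, and '>5'. Chain s0 → s1 → s2 → s3 → s4 → s5 → s6 on every symbol, with s6 looping. Accepting states: {s5}.
        a   b   c  
>  s0   s1  s1  s1 
   s1   s2  s2  s2 
   s2   s3  s3  s3 
   s3   s4  s4  s4 
   s4   s5  s5  s5 
 * s5   s6  s6  s6 
   s6   s6  s6  s6 
(> = start, * = accepting)

start=s0 accept=s5 s0-a->s1 s0-b->s1 s0-c->s1 s1-a->s2 s1-b->s2 s1-c->s2 s2-a->s3 s2-b->s3 s2-c->s3 s3-a->s4 s3-b->s4 s3-c->s4 s4-a->s5 s4-b->s5 s4-c->s5 s5-a->s6 s5-b->s6 s5-c->s6 s6-a->s6 s6-b->s6 s6-c->s6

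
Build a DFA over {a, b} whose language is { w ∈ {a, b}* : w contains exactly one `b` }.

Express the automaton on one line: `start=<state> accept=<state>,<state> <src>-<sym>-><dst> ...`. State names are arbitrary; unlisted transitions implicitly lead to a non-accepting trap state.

start=q0 accept=q1 q0-a->q0 q0-b->q1 q1-a->q1 q1-b->q2 q2-a->q2 q2-b->q2

Only the number of `b`s matters, and only up to 2. Make a chain q0 → q1 → q2 advanced by each `b` (with q2 absorbing); every other symbol self-loops. The accepting set is {q1}.
With 3 states:
        a   b  
>  q0   q0  q1 
 * q1   q1  q2 
   q2   q2  q2 
(> = start, * = accepting)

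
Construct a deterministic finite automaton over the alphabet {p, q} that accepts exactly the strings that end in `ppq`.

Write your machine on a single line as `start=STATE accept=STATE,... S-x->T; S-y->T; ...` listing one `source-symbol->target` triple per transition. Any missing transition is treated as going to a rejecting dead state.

Let each state record the length of the longest suffix of the input read so far that is also a prefix of `ppq`. s1 means the last symbol is `p`; s2 means the last 2 symbols are `pp`; s3 means the last 3 symbols are `ppq`. Accept only at s3, where the string currently ends in `ppq`.
A 4-state machine:
        p   q  
>  s0   s1  s0 
   s1   s2  s0 
   s2   s2  s3 
 * s3   s1  s0 
(> = start, * = accepting)

start=s0; accept=s3; s0-p->s1; s0-q->s0; s1-p->s2; s1-q->s0; s2-p->s2; s2-q->s3; s3-p->s1; s3-q->s0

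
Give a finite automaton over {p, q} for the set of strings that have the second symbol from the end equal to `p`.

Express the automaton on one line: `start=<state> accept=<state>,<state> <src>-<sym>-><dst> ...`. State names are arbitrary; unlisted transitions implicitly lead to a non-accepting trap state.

Because acceptance depends on a position counted from the end, the machine has to buffer the most recent 2 symbols. Make each state the string of the last up-to-2 symbols read; on input `x` shift the window left and append `x`. Accept when the buffered window has length 2 and begins with `p`.
With 7 states:
        p   q  
>  S0   S1  S2 
   S1   S3  S4 
   S2   S5  S6 
 * S3   S3  S4 
 * S4   S5  S6 
   S5   S3  S4 
   S6   S5  S6 
(> = start, * = accepting)

start=S0 accept=S3,S4 S0-p->S1 S0-q->S2 S1-p->S3 S1-q->S4 S2-p->S5 S2-q->S6 S3-p->S3 S3-q->S4 S4-p->S5 S4-q->S6 S5-p->S3 S5-q->S4 S6-p->S5 S6-q->S6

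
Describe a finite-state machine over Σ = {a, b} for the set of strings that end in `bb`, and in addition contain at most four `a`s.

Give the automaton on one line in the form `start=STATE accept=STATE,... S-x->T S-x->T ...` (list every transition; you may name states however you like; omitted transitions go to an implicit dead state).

Handle the two conditions separately and then intersect. One (3 states) tracks how much of the suffix `bb` has currently been matched; the other (6 states) tracks the count of `a`s, saturating at 5. Each combined state is a pair, one component from each; accept when both components accept.
An 18-state machine:
          a    b  
>  s0     s1   s2 
   s1     s3   s4 
   s2     s1   s5 
   s3     s6   s7 
   s4     s3   s8 
 * s5     s1   s5 
   s6     s9  s10 
   s7     s6  s11 
 * s8     s3   s8 
   s9    s12  s13 
   s10    s9  s14 
 * s11    s6  s11 
   s12   s12  s15 
   s13   s12  s16 
 * s14    s9  s14 
   s15   s12  s17 
 * s16   s12  s16 
   s17   s12  s17 
(> = start, * = accepting)

start=s0 accept=s5,s8,s11,s14,s16 s0-a->s1 s0-b->s2 s1-a->s3 s1-b->s4 s2-a->s1 s2-b->s5 s3-a->s6 s3-b->s7 s4-a->s3 s4-b->s8 s5-a->s1 s5-b->s5 s6-a->s9 s6-b->s10 s7-a->s6 s7-b->s11 s8-a->s3 s8-b->s8 s9-a->s12 s9-b->s13 s10-a->s9 s10-b->s14 s11-a->s6 s11-b->s11 s12-a->s12 s12-b->s15 s13-a->s12 s13-b->s16 s14-a->s9 s14-b->s14 s15-a->s12 s15-b->s17 s16-a->s12 s16-b->s16 s17-a->s12 s17-b->s17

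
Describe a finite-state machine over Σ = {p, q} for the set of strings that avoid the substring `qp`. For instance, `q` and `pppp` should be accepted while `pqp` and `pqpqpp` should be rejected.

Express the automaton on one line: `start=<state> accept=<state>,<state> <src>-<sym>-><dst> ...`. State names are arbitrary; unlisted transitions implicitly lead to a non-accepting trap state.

Track partial matches of the forbidden pattern `qp`. State C is a dead state reached once `qp` has occurred; every other state accepts. A means no part of `qp` is currently matched.
With 3 states:
       p  q 
>* A   A  B 
 * B   C  B 
   C   C  C 
(> = start, * = accepting)

start=A accept=A,B A-p->A A-q->B B-p->C B-q->B C-p->C C-q->C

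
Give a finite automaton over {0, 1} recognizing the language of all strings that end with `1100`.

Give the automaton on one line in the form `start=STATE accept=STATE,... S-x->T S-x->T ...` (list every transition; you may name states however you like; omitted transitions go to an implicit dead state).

Let each state record the length of the longest suffix of the input read so far that is also a prefix of `1100`. B means the last symbol is `1`; C means the last 2 symbols are `11`; D means the last 3 symbols are `110`; E means the last 4 symbols are `1100`. Accept only at E, where the string currently ends in `1100`.
A 5-state machine:
       0  1 
>  A   A  B 
   B   A  C 
   C   D  C 
   D   E  B 
 * E   A  B 
(> = start, * = accepting)

start=A accept=E A-0->A A-1->B B-0->A B-1->C C-0->D C-1->C D-0->E D-1->B E-0->A E-1->B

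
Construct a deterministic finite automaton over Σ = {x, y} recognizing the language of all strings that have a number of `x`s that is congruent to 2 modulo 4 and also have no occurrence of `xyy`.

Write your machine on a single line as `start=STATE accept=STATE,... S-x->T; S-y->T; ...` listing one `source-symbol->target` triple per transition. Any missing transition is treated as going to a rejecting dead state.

start=q0; accept=q2,q5; q0-x->q1; q0-y->q0; q1-x->q2; q1-y->q3; q2-x->q4; q2-y->q5; q3-x->q2; q3-y->q6; q4-x->q7; q4-y->q8; q5-x->q4; q5-y->q9; q6-x->q9; q6-y->q6; q7-x->q1; q7-y->q10; q8-x->q7; q8-y->q11; q9-x->q11; q9-y->q9; q10-x->q1; q10-y->q12; q11-x->q12; q11-y->q11; q12-x->q6; q12-y->q12

Run two small machines in parallel and take their product. One (4 states) tracks the count of `x`s modulo 4; the other (4 states) tracks partial matches of the forbidden pattern `xyy`. Each combined state is a pair, one component from each; accept when both components accept.
A 13-state machine:
          x    y  
>  q0     q1   q0 
   q1     q2   q3 
 * q2     q4   q5 
   q3     q2   q6 
   q4     q7   q8 
 * q5     q4   q9 
   q6     q9   q6 
   q7     q1  q10 
   q8     q7  q11 
   q9    q11   q9 
   q10    q1  q12 
   q11   q12  q11 
   q12    q6  q12 
(> = start, * = accepting)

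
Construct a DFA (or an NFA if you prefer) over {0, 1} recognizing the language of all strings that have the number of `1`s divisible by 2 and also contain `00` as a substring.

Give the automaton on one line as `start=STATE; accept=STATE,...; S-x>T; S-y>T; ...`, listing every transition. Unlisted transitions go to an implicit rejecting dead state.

start=s0; accept=s3; s0-0>s1; s0-1>s2; s1-0>s3; s1-1>s2; s2-0>s4; s2-1>s0; s3-0>s3; s3-1>s5; s4-0>s5; s4-1>s0; s5-0>s5; s5-1>s3

Build one automaton per condition and run them in lockstep. One (2 states) tracks the count of `1`s modulo 2; the other (3 states) tracks whether and how much of `00` has been seen. Each combined state is a pair, one component from each; accept when both components accept.
A 6-state machine:
        0   1  
>  s0   s1  s2 
   s1   s3  s2 
   s2   s4  s0 
 * s3   s3  s5 
   s4   s5  s0 
   s5   s5  s3 
(> = start, * = accepting)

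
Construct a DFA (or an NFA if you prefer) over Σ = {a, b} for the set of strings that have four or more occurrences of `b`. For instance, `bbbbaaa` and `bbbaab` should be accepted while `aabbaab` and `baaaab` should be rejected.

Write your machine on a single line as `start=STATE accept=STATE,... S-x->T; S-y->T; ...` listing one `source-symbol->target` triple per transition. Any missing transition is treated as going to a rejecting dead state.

Count `b`s, saturating at 5: states S0 through S4 mean 0 through 4 `b`s seen; S5 means more than 4. Each `b` increments (capped at S5); other symbols loop. Accept from {S4, S5}.
With 6 states:
        a   b  
>  S0   S0  S1 
   S1   S1  S2 
   S2   S2  S3 
   S3   S3  S4 
 * S4   S4  S5 
 * S5   S5  S5 
(> = start, * = accepting)

start=S0; accept=S4,S5; S0-a->S0; S0-b->S1; S1-a->S1; S1-b->S2; S2-a->S2; S2-b->S3; S3-a->S3; S3-b->S4; S4-a->S4; S4-b->S5; S5-a->S5; S5-b->S5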